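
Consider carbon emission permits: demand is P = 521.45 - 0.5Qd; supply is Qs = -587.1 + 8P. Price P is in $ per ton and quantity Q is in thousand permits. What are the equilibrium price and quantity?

In direct form, Qd = 1042.9 - 2P.
Set Qd = Qs: 1042.9 - 2P = -587.1 + 8P, so 1630 = 10P and P* = 163.
Then Q* = 1042.9 - 2(163) = 716.9.

P* = 163, Q* = 716.9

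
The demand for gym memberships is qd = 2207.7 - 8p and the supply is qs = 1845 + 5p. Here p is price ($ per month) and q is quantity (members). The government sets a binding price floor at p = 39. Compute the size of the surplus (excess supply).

With p fixed at 39, quantity demanded is 1895.7 and quantity supplied is 2040.
Surplus = qs - qd = 2040 - 1895.7 = 144.3.

Surplus = 144.3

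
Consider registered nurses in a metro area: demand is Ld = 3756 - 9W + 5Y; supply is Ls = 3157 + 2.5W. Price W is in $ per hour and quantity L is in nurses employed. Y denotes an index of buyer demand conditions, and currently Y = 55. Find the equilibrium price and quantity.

W* = 76, L* = 3347

With Y = 55, demand is Ld = 4031 - 9W.
Equating demand and supply, 4031 - 9W = 3157 + 2.5W gives 11.5W = 874, so W* = 76.
Plugging W* into demand: L* = 4031 - 9(76) = 3347.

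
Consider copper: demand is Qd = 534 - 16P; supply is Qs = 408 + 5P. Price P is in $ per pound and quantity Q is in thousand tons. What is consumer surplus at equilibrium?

Consumer surplus = 5995.125

At equilibrium Qd = Qs, so 534 - 16P = 408 + 5P; collecting terms, 126 = 21P and P* = 6.
Then Q* = 534 - 16(6) = 438.
Demand choke price (Qd = 0): P = 534/16 = 33.375. Consumer surplus = ½ × (33.375 - 6) × 438 = 5995.125.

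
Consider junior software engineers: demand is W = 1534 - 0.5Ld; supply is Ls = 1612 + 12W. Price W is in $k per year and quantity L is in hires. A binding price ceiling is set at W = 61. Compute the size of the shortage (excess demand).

Shortage = 602

Solving each curve for L: Ld = 3068 - 2W.
At W = 61: Ld = 2946 and Ls = 2344.
Shortage = Ld - Ls = 2946 - 2344 = 602.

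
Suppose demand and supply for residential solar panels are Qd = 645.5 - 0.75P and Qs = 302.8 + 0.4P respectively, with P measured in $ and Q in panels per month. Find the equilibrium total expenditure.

Set Qd = Qs: 645.5 - 0.75P = 302.8 + 0.4P, so 342.7 = 1.15P and P* = 298.
Then Q* = 645.5 - 0.75(298) = 422.
Total expenditure = P* × Q* = 298 × 422 = 125756.

Total expenditure = 125756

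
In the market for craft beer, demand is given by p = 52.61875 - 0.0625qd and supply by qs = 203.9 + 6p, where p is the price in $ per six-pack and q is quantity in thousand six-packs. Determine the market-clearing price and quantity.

p* = 29, q* = 377.9

Solving each curve for q: qd = 841.9 - 16p.
The market clears where 841.9 - 16p = 203.9 + 6p. Rearranging, 22p = 638, hence p* = 29.
From the demand curve, q* = 841.9 - 16(29) = 377.9.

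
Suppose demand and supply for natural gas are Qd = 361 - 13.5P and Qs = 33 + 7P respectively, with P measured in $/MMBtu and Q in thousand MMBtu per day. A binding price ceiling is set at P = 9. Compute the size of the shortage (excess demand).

At P = 9: Qd = 239.5 and Qs = 96.
Shortage = Qd - Qs = 239.5 - 96 = 143.5.

Shortage = 143.5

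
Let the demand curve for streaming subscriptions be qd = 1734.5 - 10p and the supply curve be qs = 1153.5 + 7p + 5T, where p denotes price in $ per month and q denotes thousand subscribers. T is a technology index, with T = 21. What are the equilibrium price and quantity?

p* = 28, q* = 1454.5

With T = 21, supply is qs = 1258.5 + 7p.
Equating demand and supply, 1734.5 - 10p = 1258.5 + 7p gives 17p = 476, so p* = 28.
Plugging p* into demand: q* = 1734.5 - 10(28) = 1454.5.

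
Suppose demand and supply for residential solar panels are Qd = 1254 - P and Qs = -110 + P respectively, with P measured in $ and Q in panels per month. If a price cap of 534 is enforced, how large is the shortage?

Shortage = 296

Evaluating both curves at the ceiling price 534 gives Qd = 720, Qs = 424.
Shortage = Qd - Qs = 720 - 424 = 296.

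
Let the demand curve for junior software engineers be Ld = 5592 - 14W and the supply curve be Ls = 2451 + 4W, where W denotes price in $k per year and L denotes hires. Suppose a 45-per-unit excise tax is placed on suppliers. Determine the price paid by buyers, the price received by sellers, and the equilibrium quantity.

W_b = 184.5, W_s = 139.5, L = 3009

With a tax of 45 on suppliers, they supply based on the net price W_s = W_b - 45, so Ls = 2271 + 4W_b.
Market clearing requires 5592 - 14W_b = 2271 + 4W_b; hence 3321 = 18W_b and W_b = 184.5.
So W_s = 139.5 and the quantity traded is L = 5592 - 14(184.5) = 3009.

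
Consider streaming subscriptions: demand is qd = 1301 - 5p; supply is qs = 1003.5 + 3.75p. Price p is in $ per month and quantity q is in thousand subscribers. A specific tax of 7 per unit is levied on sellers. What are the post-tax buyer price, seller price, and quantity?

p_b = 37, p_s = 30, q = 1116

Sellers keep p_s = p_b - 7 per unit, so supply in terms of the buyer price is qs = 977.25 + 3.75p_b.
Equate demand and the shifted supply: 1301 - 5p_b = 977.25 + 3.75p_b, giving 8.75p_b = 323.75, so p_b = 37.
So p_s = 30 and the quantity traded is q = 1301 - 5(37) = 1116.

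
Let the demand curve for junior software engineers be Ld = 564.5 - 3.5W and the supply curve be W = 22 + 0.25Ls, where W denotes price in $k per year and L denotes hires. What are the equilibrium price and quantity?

W* = 87, L* = 260

In direct form, Ls = -88 + 4W.
Equating demand and supply, 564.5 - 3.5W = -88 + 4W gives 7.5W = 652.5, so W* = 87.
Then L* = 564.5 - 3.5(87) = 260.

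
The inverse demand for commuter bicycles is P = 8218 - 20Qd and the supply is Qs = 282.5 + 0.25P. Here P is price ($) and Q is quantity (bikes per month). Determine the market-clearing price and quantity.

Solving each curve for Q: Qd = 410.9 - 0.05P.
Set Qd = Qs: 410.9 - 0.05P = 282.5 + 0.25P, so 128.4 = 0.3P and P* = 428.
Substitute back: Q* = 410.9 - 0.05(428) = 389.5.

P* = 428, Q* = 389.5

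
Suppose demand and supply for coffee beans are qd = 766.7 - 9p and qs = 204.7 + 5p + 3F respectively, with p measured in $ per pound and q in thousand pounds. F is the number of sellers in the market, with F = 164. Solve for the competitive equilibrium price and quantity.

p* = 5, q* = 721.7

With F = 164, supply is qs = 696.7 + 5p.
Equating demand and supply, 766.7 - 9p = 696.7 + 5p gives 14p = 70, so p* = 5.
Then q* = 766.7 - 9(5) = 721.7.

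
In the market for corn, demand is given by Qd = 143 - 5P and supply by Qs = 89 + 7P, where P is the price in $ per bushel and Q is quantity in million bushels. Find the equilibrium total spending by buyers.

The market clears where 143 - 5P = 89 + 7P. Rearranging, 12P = 54, hence P* = 4.5.
From the demand curve, Q* = 143 - 5(4.5) = 120.5.
Total spending by buyers = P* × Q* = 4.5 × 120.5 = 542.25.

Total spending by buyers = 542.25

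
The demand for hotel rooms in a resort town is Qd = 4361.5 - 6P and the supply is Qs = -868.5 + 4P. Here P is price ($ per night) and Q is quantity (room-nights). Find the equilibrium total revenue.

Total revenue = 639890.5

The market clears where 4361.5 - 6P = -868.5 + 4P. Rearranging, 10P = 5230, hence P* = 523.
Then Q* = 4361.5 - 6(523) = 1223.5.
Total revenue = P* × Q* = 523 × 1223.5 = 639890.5.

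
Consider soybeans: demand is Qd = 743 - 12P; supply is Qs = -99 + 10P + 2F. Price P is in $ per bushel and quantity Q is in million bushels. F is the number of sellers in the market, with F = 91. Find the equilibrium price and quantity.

P* = 30, Q* = 383

With F = 91, supply is Qs = 83 + 10P.
Set Qd = Qs: 743 - 12P = 83 + 10P, so 660 = 22P and P* = 30.
Substitute back: Q* = 743 - 12(30) = 383.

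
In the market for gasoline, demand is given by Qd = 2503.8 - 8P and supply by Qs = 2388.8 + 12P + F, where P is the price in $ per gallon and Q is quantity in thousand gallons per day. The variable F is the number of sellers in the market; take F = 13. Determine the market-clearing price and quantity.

P* = 5.1, Q* = 2463

With F = 13, supply is Qs = 2401.8 + 12P.
Equating demand and supply, 2503.8 - 8P = 2401.8 + 12P gives 20P = 102, so P* = 5.1.
Plugging P* into demand: Q* = 2503.8 - 8(5.1) = 2463.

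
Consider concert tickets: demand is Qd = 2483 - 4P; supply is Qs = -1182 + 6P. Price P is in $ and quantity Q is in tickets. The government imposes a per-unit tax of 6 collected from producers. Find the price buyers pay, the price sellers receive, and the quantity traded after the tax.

With a tax of 6 on producers, they supply based on the net price P_s = P_b - 6, so Qs = -1218 + 6P_b.
Set Qd = Qs: 2483 - 4P_b = -1218 + 6P_b, so 3701 = 10P_b and P_b = 370.1.
Then P_s = 370.1 - 6 = 364.1 and Q = 2483 - 4(370.1) = 1002.6.

P_b = 370.1, P_s = 364.1, Q = 1002.6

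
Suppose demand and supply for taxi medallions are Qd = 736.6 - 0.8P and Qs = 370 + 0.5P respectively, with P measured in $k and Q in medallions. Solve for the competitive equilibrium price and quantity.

P* = 282, Q* = 511

The market clears where 736.6 - 0.8P = 370 + 0.5P. Rearranging, 1.3P = 366.6, hence P* = 282.
Then Q* = 736.6 - 0.8(282) = 511.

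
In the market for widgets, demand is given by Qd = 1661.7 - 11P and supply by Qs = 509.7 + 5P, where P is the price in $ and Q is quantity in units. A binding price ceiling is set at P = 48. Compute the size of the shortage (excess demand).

Shortage = 384

Evaluating both curves at the ceiling price 48 gives Qd = 1133.7, Qs = 749.7.
Shortage = Qd - Qs = 1133.7 - 749.7 = 384.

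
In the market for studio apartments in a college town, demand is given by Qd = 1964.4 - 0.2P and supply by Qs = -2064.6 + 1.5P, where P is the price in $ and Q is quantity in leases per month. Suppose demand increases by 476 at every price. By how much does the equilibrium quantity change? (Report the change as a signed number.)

ΔQ = 420

At equilibrium Qd = Qs, so 1964.4 - 0.2P = -2064.6 + 1.5P; collecting terms, 4029 = 1.7P and P* = 2370.
Plugging P* into demand: Q* = 1964.4 - 0.2(2370) = 1490.4.
After the shift, demand is Qd = 2440.4 - 0.2P.
The new intersection has 4505 = 1.7P, i.e. P = 2650, Q = 1910.4.
ΔQ = 1910.4 - 1490.4 = 420.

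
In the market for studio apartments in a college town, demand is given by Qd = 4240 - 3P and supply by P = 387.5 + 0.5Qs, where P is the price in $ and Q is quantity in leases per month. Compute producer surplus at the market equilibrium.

Producer surplus = 378840.25

Solving each curve for Q: Qs = -775 + 2P.
Set Qd = Qs: 4240 - 3P = -775 + 2P, so 5015 = 5P and P* = 1003.
From the demand curve, Q* = 4240 - 3(1003) = 1231.
Supply choke price (Qs = 0): P = 387.5. Producer surplus = ½ × (1003 - 387.5) × 1231 = 378840.25.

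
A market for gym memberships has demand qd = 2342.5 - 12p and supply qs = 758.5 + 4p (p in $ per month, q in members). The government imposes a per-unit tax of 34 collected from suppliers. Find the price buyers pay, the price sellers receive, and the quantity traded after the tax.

With a tax of 34 on suppliers, they supply based on the net price p_s = p_b - 34, so qs = 622.5 + 4p_b.
Set qd = qs: 2342.5 - 12p_b = 622.5 + 4p_b, so 1720 = 16p_b and p_b = 107.5.
Then p_s = 107.5 - 34 = 73.5 and q = 2342.5 - 12(107.5) = 1052.5.

p_b = 107.5, p_s = 73.5, q = 1052.5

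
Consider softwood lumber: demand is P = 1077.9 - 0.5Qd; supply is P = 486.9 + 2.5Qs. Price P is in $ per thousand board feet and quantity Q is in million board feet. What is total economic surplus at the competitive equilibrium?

Total surplus = 58213.5

Solving each curve for Q: Qd = 2155.8 - 2P and Qs = -194.76 + 0.4P.
At equilibrium Qd = Qs, so 2155.8 - 2P = -194.76 + 0.4P; collecting terms, 2350.56 = 2.4P and P* = 979.4.
From the demand curve, Q* = 2155.8 - 2(979.4) = 197.
Demand choke price = 1077.9; supply choke price = 486.9. CS = ½(1077.9 - 979.4)(197) = 9702.25; PS = ½(979.4 - 486.9)(197) = 48511.25. Total surplus = 58213.5.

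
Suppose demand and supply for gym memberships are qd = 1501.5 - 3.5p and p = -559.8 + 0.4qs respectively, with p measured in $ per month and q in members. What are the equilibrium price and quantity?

p* = 17, q* = 1442

Inverting to quantity form: qs = 1399.5 + 2.5p.
Equating demand and supply, 1501.5 - 3.5p = 1399.5 + 2.5p gives 6p = 102, so p* = 17.
Then q* = 1501.5 - 3.5(17) = 1442.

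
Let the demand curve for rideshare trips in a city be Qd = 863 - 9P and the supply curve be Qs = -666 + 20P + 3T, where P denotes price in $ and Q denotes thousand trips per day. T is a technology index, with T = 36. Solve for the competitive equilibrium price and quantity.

P* = 49, Q* = 422

With T = 36, supply is Qs = -558 + 20P.
At equilibrium Qd = Qs, so 863 - 9P = -558 + 20P; collecting terms, 1421 = 29P and P* = 49.
Plugging P* into demand: Q* = 863 - 9(49) = 422.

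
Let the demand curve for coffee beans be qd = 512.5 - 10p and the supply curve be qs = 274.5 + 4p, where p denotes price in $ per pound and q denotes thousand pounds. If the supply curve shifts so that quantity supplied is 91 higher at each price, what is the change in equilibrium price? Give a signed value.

Δp = -6.5

Equating demand and supply, 512.5 - 10p = 274.5 + 4p gives 14p = 238, so p* = 17.
Then q* = 512.5 - 10(17) = 342.5.
After the shift, supply is qs = 365.5 + 4p.
Re-solving, 14p = 147 gives p = 10.5 and q = 407.5.
Δp = 10.5 - 17 = -6.5.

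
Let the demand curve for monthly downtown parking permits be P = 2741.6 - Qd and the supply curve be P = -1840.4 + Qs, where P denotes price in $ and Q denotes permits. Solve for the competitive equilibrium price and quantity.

Rewriting in direct form: Qd = 2741.6 - P and Qs = 1840.4 + P.
The market clears where 2741.6 - P = 1840.4 + P. Rearranging, 2P = 901.2, hence P* = 450.6.
From the demand curve, Q* = 2741.6 - 450.6 = 2291.

P* = 450.6, Q* = 2291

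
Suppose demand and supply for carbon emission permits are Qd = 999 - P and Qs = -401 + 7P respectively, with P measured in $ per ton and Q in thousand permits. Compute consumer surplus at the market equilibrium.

The market clears where 999 - P = -401 + 7P. Rearranging, 8P = 1400, hence P* = 175.
Substitute back: Q* = 999 - 175 = 824.
Demand choke price (Qd = 0): P = 999. Consumer surplus = ½ × (999 - 175) × 824 = 339488.

Consumer surplus = 339488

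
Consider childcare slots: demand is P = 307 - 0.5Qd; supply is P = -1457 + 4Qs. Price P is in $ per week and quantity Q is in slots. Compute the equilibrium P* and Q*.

Inverting to quantity form: Qd = 614 - 2P and Qs = 364.25 + 0.25P.
Equating demand and supply, 614 - 2P = 364.25 + 0.25P gives 2.25P = 249.75, so P* = 111.
Then Q* = 614 - 2(111) = 392.

P* = 111, Q* = 392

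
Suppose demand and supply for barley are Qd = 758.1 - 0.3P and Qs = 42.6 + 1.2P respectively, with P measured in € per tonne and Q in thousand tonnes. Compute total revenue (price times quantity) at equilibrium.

Total revenue = 293355

Equating demand and supply, 758.1 - 0.3P = 42.6 + 1.2P gives 1.5P = 715.5, so P* = 477.
Then Q* = 758.1 - 0.3(477) = 615.
Total revenue = P* × Q* = 477 × 615 = 293355.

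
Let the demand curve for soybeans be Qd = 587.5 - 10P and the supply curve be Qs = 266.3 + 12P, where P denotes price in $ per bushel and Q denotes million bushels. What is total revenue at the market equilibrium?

Set Qd = Qs: 587.5 - 10P = 266.3 + 12P, so 321.2 = 22P and P* = 14.6.
Substitute back: Q* = 587.5 - 10(14.6) = 441.5.
Total revenue = P* × Q* = 14.6 × 441.5 = 6445.9.

Total revenue = 6445.9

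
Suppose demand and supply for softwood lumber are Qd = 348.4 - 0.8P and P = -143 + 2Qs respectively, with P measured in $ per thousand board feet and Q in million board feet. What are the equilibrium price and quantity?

Rewriting in direct form: Qs = 71.5 + 0.5P.
Set Qd = Qs: 348.4 - 0.8P = 71.5 + 0.5P, so 276.9 = 1.3P and P* = 213.
Plugging P* into demand: Q* = 348.4 - 0.8(213) = 178.

P* = 213, Q* = 178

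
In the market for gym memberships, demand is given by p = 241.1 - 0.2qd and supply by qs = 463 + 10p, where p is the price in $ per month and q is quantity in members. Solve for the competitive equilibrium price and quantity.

Solving each curve for q: qd = 1205.5 - 5p.
At equilibrium qd = qs, so 1205.5 - 5p = 463 + 10p; collecting terms, 742.5 = 15p and p* = 49.5.
Then q* = 1205.5 - 5(49.5) = 958.

p* = 49.5, q* = 958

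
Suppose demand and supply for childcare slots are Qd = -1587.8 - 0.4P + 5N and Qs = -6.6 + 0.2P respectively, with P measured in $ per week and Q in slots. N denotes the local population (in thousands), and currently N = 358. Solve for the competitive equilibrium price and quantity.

With N = 358, demand is Qd = 202.2 - 0.4P.
Set Qd = Qs: 202.2 - 0.4P = -6.6 + 0.2P, so 208.8 = 0.6P and P* = 348.
From the demand curve, Q* = 202.2 - 0.4(348) = 63.

P* = 348, Q* = 63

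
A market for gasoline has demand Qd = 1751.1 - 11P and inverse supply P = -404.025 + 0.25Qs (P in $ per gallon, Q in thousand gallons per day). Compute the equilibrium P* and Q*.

Rewriting in direct form: Qs = 1616.1 + 4P.
The market clears where 1751.1 - 11P = 1616.1 + 4P. Rearranging, 15P = 135, hence P* = 9.
From the demand curve, Q* = 1751.1 - 11(9) = 1652.1.

P* = 9, Q* = 1652.1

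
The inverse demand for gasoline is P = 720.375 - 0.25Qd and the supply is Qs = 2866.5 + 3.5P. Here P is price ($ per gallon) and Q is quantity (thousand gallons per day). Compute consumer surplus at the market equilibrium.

Inverting to quantity form: Qd = 2881.5 - 4P.
Equating demand and supply, 2881.5 - 4P = 2866.5 + 3.5P gives 7.5P = 15, so P* = 2.
Substitute back: Q* = 2881.5 - 4(2) = 2873.5.
Demand choke price (Qd = 0): P = 2881.5/4 = 720.375. Consumer surplus = ½ × (720.375 - 2) × 2873.5 = 1032125.28125.

Consumer surplus = 1032125.28125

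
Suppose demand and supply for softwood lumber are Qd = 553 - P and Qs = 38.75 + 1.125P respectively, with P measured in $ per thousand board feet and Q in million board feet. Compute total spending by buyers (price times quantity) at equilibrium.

Set Qd = Qs: 553 - P = 38.75 + 1.125P, so 514.25 = 2.125P and P* = 242.
From the demand curve, Q* = 553 - 242 = 311.
Total spending by buyers = P* × Q* = 242 × 311 = 75262.

Total spending by buyers = 75262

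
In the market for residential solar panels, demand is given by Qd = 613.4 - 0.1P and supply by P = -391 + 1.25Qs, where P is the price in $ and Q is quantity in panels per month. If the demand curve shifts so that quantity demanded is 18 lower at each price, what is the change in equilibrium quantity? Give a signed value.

ΔQ = -16

Inverting to quantity form: Qs = 312.8 + 0.8P.
At equilibrium Qd = Qs, so 613.4 - 0.1P = 312.8 + 0.8P; collecting terms, 300.6 = 0.9P and P* = 334.
Plugging P* into demand: Q* = 613.4 - 0.1(334) = 580.
After the shift, demand is Qd = 595.4 - 0.1P.
The new intersection has 282.6 = 0.9P, i.e. P = 314, Q = 564.
ΔQ = 564 - 580 = -16.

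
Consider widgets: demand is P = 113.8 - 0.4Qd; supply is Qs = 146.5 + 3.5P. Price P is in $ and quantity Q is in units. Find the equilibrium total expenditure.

Inverting to quantity form: Qd = 284.5 - 2.5P.
The market clears where 284.5 - 2.5P = 146.5 + 3.5P. Rearranging, 6P = 138, hence P* = 23.
Plugging P* into demand: Q* = 284.5 - 2.5(23) = 227.
Total expenditure = P* × Q* = 23 × 227 = 5221.

Total expenditure = 5221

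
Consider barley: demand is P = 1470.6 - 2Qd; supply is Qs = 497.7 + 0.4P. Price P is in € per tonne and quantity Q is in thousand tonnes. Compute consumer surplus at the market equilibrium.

Consumer surplus = 363970.89

In direct form, Qd = 735.3 - 0.5P.
Equating demand and supply, 735.3 - 0.5P = 497.7 + 0.4P gives 0.9P = 237.6, so P* = 264.
Then Q* = 735.3 - 0.5(264) = 603.3.
Demand choke price (Qd = 0): P = 735.3/0.5 = 1470.6. Consumer surplus = ½ × (1470.6 - 264) × 603.3 = 363970.89.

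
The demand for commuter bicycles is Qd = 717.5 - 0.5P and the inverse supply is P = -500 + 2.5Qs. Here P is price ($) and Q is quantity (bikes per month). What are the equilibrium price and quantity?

P* = 575, Q* = 430

Inverting to quantity form: Qs = 200 + 0.4P.
Set Qd = Qs: 717.5 - 0.5P = 200 + 0.4P, so 517.5 = 0.9P and P* = 575.
Then Q* = 717.5 - 0.5(575) = 430.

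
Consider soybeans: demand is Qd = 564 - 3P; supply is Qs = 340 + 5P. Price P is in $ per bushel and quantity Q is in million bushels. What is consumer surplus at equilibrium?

Consumer surplus = 38400

At equilibrium Qd = Qs, so 564 - 3P = 340 + 5P; collecting terms, 224 = 8P and P* = 28.
Substitute back: Q* = 564 - 3(28) = 480.
Demand choke price (Qd = 0): P = 564/3 = 188. Consumer surplus = ½ × (188 - 28) × 480 = 38400.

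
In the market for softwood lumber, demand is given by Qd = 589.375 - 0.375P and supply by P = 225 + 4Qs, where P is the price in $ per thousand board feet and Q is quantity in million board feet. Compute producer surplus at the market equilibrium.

Producer surplus = 81608

Solving each curve for Q: Qs = -56.25 + 0.25P.
At equilibrium Qd = Qs, so 589.375 - 0.375P = -56.25 + 0.25P; collecting terms, 645.625 = 0.625P and P* = 1033.
Plugging P* into demand: Q* = 589.375 - 0.375(1033) = 202.
Supply choke price (Qs = 0): P = 225. Producer surplus = ½ × (1033 - 225) × 202 = 81608.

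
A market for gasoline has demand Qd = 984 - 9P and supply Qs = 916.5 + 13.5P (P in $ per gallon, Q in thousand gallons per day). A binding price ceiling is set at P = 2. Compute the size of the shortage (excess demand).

Shortage = 22.5

Evaluating both curves at the ceiling price 2 gives Qd = 966, Qs = 943.5.
Shortage = Qd - Qs = 966 - 943.5 = 22.5.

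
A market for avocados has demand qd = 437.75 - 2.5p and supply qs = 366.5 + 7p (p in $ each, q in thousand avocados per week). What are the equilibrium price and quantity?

The market clears where 437.75 - 2.5p = 366.5 + 7p. Rearranging, 9.5p = 71.25, hence p* = 7.5.
Plugging p* into demand: q* = 437.75 - 2.5(7.5) = 419.

p* = 7.5, q* = 419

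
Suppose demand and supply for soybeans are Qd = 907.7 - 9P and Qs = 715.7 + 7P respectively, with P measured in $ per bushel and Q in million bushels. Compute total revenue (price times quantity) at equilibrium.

Total revenue = 9596.4

Equating demand and supply, 907.7 - 9P = 715.7 + 7P gives 16P = 192, so P* = 12.
Then Q* = 907.7 - 9(12) = 799.7.
Total revenue = P* × Q* = 12 × 799.7 = 9596.4.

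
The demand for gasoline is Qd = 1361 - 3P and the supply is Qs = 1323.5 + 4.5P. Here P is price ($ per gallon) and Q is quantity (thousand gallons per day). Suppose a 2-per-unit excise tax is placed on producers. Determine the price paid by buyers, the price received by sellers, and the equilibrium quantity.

The tax drives a wedge P_b - P_s = 2. Substituting P_s = P_b - 2 into supply: Qs = 1314.5 + 4.5P_b.
Market clearing requires 1361 - 3P_b = 1314.5 + 4.5P_b; hence 46.5 = 7.5P_b and P_b = 6.2.
Then P_s = 6.2 - 2 = 4.2 and Q = 1361 - 3(6.2) = 1342.4.

P_b = 6.2, P_s = 4.2, Q = 1342.4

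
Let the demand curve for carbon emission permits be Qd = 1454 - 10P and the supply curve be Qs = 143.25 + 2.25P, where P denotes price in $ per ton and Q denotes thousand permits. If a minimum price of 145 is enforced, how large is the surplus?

Surplus = 465.5

Evaluating both curves at the floor price 145 gives Qd = 4, Qs = 469.5.
Surplus = Qs - Qd = 469.5 - 4 = 465.5.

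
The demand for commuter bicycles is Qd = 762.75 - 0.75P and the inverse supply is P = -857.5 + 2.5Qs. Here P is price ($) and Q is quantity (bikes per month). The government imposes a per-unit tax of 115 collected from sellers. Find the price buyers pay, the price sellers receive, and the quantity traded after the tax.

In direct form, Qs = 343 + 0.4P.
The tax drives a wedge P_b - P_s = 115. Substituting P_s = P_b - 115 into supply: Qs = 297 + 0.4P_b.
Equate demand and the shifted supply: 762.75 - 0.75P_b = 297 + 0.4P_b, giving 1.15P_b = 465.75, so P_b = 405.
Then P_s = 405 - 115 = 290 and Q = 762.75 - 0.75(405) = 459.

P_b = 405, P_s = 290, Q = 459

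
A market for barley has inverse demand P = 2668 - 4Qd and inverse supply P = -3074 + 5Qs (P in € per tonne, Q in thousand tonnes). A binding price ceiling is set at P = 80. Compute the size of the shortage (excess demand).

Shortage = 16.2

In direct form, Qd = 667 - 0.25P and Qs = 614.8 + 0.2P.
Evaluating both curves at the ceiling price 80 gives Qd = 647, Qs = 630.8.
Shortage = Qd - Qs = 647 - 630.8 = 16.2.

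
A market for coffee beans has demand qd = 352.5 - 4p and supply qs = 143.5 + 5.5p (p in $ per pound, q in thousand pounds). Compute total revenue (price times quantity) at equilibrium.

At equilibrium qd = qs, so 352.5 - 4p = 143.5 + 5.5p; collecting terms, 209 = 9.5p and p* = 22.
Plugging p* into demand: q* = 352.5 - 4(22) = 264.5.
Total revenue = p* × q* = 22 × 264.5 = 5819.

Total revenue = 5819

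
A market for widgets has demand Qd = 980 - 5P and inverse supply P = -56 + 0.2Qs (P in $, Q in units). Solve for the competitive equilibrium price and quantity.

P* = 70, Q* = 630

Solving each curve for Q: Qs = 280 + 5P.
Set Qd = Qs: 980 - 5P = 280 + 5P, so 700 = 10P and P* = 70.
Then Q* = 980 - 5(70) = 630.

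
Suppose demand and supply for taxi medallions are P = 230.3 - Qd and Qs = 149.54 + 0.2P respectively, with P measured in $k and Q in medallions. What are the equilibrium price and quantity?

P* = 67.3, Q* = 163

In direct form, Qd = 230.3 - P.
Set Qd = Qs: 230.3 - P = 149.54 + 0.2P, so 80.76 = 1.2P and P* = 67.3.
From the demand curve, Q* = 230.3 - 67.3 = 163.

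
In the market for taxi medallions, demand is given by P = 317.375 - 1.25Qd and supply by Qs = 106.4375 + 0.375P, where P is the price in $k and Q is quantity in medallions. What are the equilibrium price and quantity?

P* = 125.5, Q* = 153.5

Inverting to quantity form: Qd = 253.9 - 0.8P.
The market clears where 253.9 - 0.8P = 106.4375 + 0.375P. Rearranging, 1.175P = 147.4625, hence P* = 125.5.
Plugging P* into demand: Q* = 253.9 - 0.8(125.5) = 153.5.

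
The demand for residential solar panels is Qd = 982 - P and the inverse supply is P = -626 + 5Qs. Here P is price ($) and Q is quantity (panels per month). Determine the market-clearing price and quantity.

P* = 714, Q* = 268

Solving each curve for Q: Qs = 125.2 + 0.2P.
At equilibrium Qd = Qs, so 982 - P = 125.2 + 0.2P; collecting terms, 856.8 = 1.2P and P* = 714.
From the demand curve, Q* = 982 - 714 = 268.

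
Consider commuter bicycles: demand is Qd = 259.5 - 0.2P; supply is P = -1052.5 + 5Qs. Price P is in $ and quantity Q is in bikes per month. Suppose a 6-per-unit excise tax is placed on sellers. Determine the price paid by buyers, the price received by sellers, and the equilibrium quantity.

P_b = 125.5, P_s = 119.5, Q = 234.4

Inverting to quantity form: Qs = 210.5 + 0.2P.
Sellers keep P_s = P_b - 6 per unit, so supply in terms of the buyer price is Qs = 209.3 + 0.2P_b.
Equate demand and the shifted supply: 259.5 - 0.2P_b = 209.3 + 0.2P_b, giving 0.4P_b = 50.2, so P_b = 125.5.
So P_s = 119.5 and the quantity traded is Q = 259.5 - 0.2(125.5) = 234.4.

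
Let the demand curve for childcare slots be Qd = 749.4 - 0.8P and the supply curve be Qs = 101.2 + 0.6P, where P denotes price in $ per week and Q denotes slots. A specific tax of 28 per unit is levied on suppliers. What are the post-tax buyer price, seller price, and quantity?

P_b = 475, P_s = 447, Q = 369.4

The tax drives a wedge P_b - P_s = 28. Substituting P_s = P_b - 28 into supply: Qs = 84.4 + 0.6P_b.
Market clearing requires 749.4 - 0.8P_b = 84.4 + 0.6P_b; hence 665 = 1.4P_b and P_b = 475.
Then P_s = 475 - 28 = 447 and Q = 749.4 - 0.8(475) = 369.4.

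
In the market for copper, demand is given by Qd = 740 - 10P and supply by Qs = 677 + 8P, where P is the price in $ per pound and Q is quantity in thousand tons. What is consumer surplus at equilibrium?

Set Qd = Qs: 740 - 10P = 677 + 8P, so 63 = 18P and P* = 3.5.
Substitute back: Q* = 740 - 10(3.5) = 705.
Demand choke price (Qd = 0): P = 740/10 = 74. Consumer surplus = ½ × (74 - 3.5) × 705 = 24851.25.

Consumer surplus = 24851.25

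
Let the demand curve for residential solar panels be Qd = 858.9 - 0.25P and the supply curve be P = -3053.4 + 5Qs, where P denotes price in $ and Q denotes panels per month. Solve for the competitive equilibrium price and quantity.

P* = 551.6, Q* = 721

In direct form, Qs = 610.68 + 0.2P.
Equating demand and supply, 858.9 - 0.25P = 610.68 + 0.2P gives 0.45P = 248.22, so P* = 551.6.
Substitute back: Q* = 858.9 - 0.25(551.6) = 721.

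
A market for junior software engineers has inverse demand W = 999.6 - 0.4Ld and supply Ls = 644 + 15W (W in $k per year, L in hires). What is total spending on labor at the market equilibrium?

In direct form, Ld = 2499 - 2.5W.
The market clears where 2499 - 2.5W = 644 + 15W. Rearranging, 17.5W = 1855, hence W* = 106.
Plugging W* into demand: L* = 2499 - 2.5(106) = 2234.
Total spending on labor = W* × L* = 106 × 2234 = 236804.

Total spending on labor = 236804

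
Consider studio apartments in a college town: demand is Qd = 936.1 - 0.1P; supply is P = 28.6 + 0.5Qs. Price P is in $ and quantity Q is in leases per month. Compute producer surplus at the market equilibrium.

Producer surplus = 197491.36

Solving each curve for Q: Qs = -57.2 + 2P.
Set Qd = Qs: 936.1 - 0.1P = -57.2 + 2P, so 993.3 = 2.1P and P* = 473.
From the demand curve, Q* = 936.1 - 0.1(473) = 888.8.
Supply choke price (Qs = 0): P = 28.6. Producer surplus = ½ × (473 - 28.6) × 888.8 = 197491.36.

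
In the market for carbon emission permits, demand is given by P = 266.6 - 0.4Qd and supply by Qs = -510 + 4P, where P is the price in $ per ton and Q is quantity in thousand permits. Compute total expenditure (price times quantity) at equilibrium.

Total expenditure = 38734

In direct form, Qd = 666.5 - 2.5P.
Set Qd = Qs: 666.5 - 2.5P = -510 + 4P, so 1176.5 = 6.5P and P* = 181.
Substitute back: Q* = 666.5 - 2.5(181) = 214.
Total expenditure = P* × Q* = 181 × 214 = 38734.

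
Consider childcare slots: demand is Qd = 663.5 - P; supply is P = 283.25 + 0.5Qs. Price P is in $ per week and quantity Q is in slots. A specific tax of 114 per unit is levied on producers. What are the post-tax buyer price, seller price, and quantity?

P_b = 486, P_s = 372, Q = 177.5

Rewriting in direct form: Qs = -566.5 + 2P.
The tax drives a wedge P_b - P_s = 114. Substituting P_s = P_b - 114 into supply: Qs = -794.5 + 2P_b.
Set Qd = Qs: 663.5 - P_b = -794.5 + 2P_b, so 1458 = 3P_b and P_b = 486.
So P_s = 372 and the quantity traded is Q = 663.5 - 486 = 177.5.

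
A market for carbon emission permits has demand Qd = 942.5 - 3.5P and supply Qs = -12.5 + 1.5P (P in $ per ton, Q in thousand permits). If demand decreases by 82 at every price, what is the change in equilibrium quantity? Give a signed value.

ΔQ = -24.6

The market clears where 942.5 - 3.5P = -12.5 + 1.5P. Rearranging, 5P = 955, hence P* = 191.
Plugging P* into demand: Q* = 942.5 - 3.5(191) = 274.
After the shift, demand is Qd = 860.5 - 3.5P.
New equilibrium: 873 = 5P, so P = 174.6 and Q = 249.4.
ΔQ = 249.4 - 274 = -24.6.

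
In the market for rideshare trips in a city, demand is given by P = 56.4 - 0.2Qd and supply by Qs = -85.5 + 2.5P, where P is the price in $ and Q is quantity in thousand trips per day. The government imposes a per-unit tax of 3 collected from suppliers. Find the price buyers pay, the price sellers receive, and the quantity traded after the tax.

P_b = 50, P_s = 47, Q = 32

In direct form, Qd = 282 - 5P.
With a tax of 3 on suppliers, they supply based on the net price P_s = P_b - 3, so Qs = -93 + 2.5P_b.
Market clearing requires 282 - 5P_b = -93 + 2.5P_b; hence 375 = 7.5P_b and P_b = 50.
So P_s = 47 and the quantity traded is Q = 282 - 5(50) = 32.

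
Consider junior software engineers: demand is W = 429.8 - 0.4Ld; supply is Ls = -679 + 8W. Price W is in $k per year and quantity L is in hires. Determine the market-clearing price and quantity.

Rewriting in direct form: Ld = 1074.5 - 2.5W.
At equilibrium Ld = Ls, so 1074.5 - 2.5W = -679 + 8W; collecting terms, 1753.5 = 10.5W and W* = 167.
Substitute back: L* = 1074.5 - 2.5(167) = 657.

W* = 167, L* = 657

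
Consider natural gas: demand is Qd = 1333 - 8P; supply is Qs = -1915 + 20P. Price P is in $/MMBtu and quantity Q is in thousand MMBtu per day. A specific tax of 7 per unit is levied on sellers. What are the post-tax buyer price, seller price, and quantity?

With a tax of 7 on sellers, they supply based on the net price P_s = P_b - 7, so Qs = -2055 + 20P_b.
Market clearing requires 1333 - 8P_b = -2055 + 20P_b; hence 3388 = 28P_b and P_b = 121.
So P_s = 114 and the quantity traded is Q = 1333 - 8(121) = 365.

P_b = 121, P_s = 114, Q = 365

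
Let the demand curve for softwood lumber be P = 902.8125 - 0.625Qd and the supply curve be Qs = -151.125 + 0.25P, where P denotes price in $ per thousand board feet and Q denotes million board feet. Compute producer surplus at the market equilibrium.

Producer surplus = 8320.5

In direct form, Qd = 1444.5 - 1.6P.
Equating demand and supply, 1444.5 - 1.6P = -151.125 + 0.25P gives 1.85P = 1595.625, so P* = 862.5.
Substitute back: Q* = 1444.5 - 1.6(862.5) = 64.5.
Supply choke price (Qs = 0): P = 604.5. Producer surplus = ½ × (862.5 - 604.5) × 64.5 = 8320.5.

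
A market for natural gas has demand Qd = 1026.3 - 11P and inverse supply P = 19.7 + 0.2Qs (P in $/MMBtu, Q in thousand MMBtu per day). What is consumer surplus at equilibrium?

Consumer surplus = 2909.5

Inverting to quantity form: Qs = -98.5 + 5P.
At equilibrium Qd = Qs, so 1026.3 - 11P = -98.5 + 5P; collecting terms, 1124.8 = 16P and P* = 70.3.
Substitute back: Q* = 1026.3 - 11(70.3) = 253.
Demand choke price (Qd = 0): P = 1026.3/11 = 93.3. Consumer surplus = ½ × (93.3 - 70.3) × 253 = 2909.5.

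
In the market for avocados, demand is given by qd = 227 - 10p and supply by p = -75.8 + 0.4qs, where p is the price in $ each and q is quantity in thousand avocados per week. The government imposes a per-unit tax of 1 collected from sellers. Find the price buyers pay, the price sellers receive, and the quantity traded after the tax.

In direct form, qs = 189.5 + 2.5p.
With a tax of 1 on sellers, they supply based on the net price p_s = p_b - 1, so qs = 187 + 2.5p_b.
Market clearing requires 227 - 10p_b = 187 + 2.5p_b; hence 40 = 12.5p_b and p_b = 3.2.
Then p_s = 3.2 - 1 = 2.2 and q = 227 - 10(3.2) = 195.

p_b = 3.2, p_s = 2.2, q = 195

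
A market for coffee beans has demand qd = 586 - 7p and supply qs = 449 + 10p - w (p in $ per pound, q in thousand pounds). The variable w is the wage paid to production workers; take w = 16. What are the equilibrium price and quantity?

With w = 16, supply is qs = 433 + 10p.
Equating demand and supply, 586 - 7p = 433 + 10p gives 17p = 153, so p* = 9.
Plugging p* into demand: q* = 586 - 7(9) = 523.

p* = 9, q* = 523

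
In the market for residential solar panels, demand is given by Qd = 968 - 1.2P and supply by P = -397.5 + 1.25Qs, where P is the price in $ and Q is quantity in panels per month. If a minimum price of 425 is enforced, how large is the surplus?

Surplus = 200

Solving each curve for Q: Qs = 318 + 0.8P.
With P fixed at 425, quantity demanded is 458 and quantity supplied is 658.
Surplus = Qs - Qd = 658 - 458 = 200.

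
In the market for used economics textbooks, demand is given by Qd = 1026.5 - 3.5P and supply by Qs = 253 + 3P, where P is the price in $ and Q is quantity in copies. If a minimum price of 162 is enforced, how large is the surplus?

At P = 162: Qd = 459.5 and Qs = 739.
Surplus = Qs - Qd = 739 - 459.5 = 279.5.

Surplus = 279.5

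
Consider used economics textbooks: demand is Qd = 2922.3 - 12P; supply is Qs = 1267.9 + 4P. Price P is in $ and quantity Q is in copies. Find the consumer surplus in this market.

Consumer surplus = 117810.09375

Set Qd = Qs: 2922.3 - 12P = 1267.9 + 4P, so 1654.4 = 16P and P* = 103.4.
Substitute back: Q* = 2922.3 - 12(103.4) = 1681.5.
Demand choke price (Qd = 0): P = 2922.3/12 = 243.525. Consumer surplus = ½ × (243.525 - 103.4) × 1681.5 = 117810.09375.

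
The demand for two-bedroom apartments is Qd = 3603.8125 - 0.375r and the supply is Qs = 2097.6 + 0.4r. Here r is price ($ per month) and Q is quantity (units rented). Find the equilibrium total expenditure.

Total expenditure = 5587562.5

Equating demand and supply, 3603.8125 - 0.375r = 2097.6 + 0.4r gives 0.775r = 1506.2125, so r* = 1943.5.
From the demand curve, Q* = 3603.8125 - 0.375(1943.5) = 2875.
Total expenditure = r* × Q* = 1943.5 × 2875 = 5587562.5.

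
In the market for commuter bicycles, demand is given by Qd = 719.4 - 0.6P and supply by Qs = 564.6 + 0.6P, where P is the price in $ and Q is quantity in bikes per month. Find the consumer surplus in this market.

Consumer surplus = 343470

At equilibrium Qd = Qs, so 719.4 - 0.6P = 564.6 + 0.6P; collecting terms, 154.8 = 1.2P and P* = 129.
Substitute back: Q* = 719.4 - 0.6(129) = 642.
Demand choke price (Qd = 0): P = 719.4/0.6 = 1199. Consumer surplus = ½ × (1199 - 129) × 642 = 343470.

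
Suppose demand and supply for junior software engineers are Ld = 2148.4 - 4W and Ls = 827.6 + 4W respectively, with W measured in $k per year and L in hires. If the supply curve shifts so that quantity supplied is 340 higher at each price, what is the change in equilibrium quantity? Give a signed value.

At equilibrium Ld = Ls, so 2148.4 - 4W = 827.6 + 4W; collecting terms, 1320.8 = 8W and W* = 165.1.
Then L* = 2148.4 - 4(165.1) = 1488.
After the shift, supply is Ls = 1167.6 + 4W.
Re-solving, 8W = 980.8 gives W = 122.6 and L = 1658.
ΔL = 1658 - 1488 = 170.

ΔL = 170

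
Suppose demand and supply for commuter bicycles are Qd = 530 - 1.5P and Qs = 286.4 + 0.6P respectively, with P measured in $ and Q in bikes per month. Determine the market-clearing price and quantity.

At equilibrium Qd = Qs, so 530 - 1.5P = 286.4 + 0.6P; collecting terms, 243.6 = 2.1P and P* = 116.
From the demand curve, Q* = 530 - 1.5(116) = 356.

P* = 116, Q* = 356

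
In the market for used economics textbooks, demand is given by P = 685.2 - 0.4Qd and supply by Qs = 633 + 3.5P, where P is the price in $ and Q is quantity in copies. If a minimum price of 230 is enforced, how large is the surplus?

Surplus = 300

Solving each curve for Q: Qd = 1713 - 2.5P.
At P = 230: Qd = 1138 and Qs = 1438.
Surplus = Qs - Qd = 1438 - 1138 = 300.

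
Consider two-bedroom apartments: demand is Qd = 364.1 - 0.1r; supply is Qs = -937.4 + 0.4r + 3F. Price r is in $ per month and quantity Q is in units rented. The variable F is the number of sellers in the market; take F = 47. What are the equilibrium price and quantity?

With F = 47, supply is Qs = -796.4 + 0.4r.
The market clears where 364.1 - 0.1r = -796.4 + 0.4r. Rearranging, 0.5r = 1160.5, hence r* = 2321.
Plugging r* into demand: Q* = 364.1 - 0.1(2321) = 132.

r* = 2321, Q* = 132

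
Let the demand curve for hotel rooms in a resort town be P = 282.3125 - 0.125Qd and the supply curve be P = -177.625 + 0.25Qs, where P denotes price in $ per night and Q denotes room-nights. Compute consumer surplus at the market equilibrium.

Consumer surplus = 94018.890625

In direct form, Qd = 2258.5 - 8P and Qs = 710.5 + 4P.
The market clears where 2258.5 - 8P = 710.5 + 4P. Rearranging, 12P = 1548, hence P* = 129.
From the demand curve, Q* = 2258.5 - 8(129) = 1226.5.
Demand choke price (Qd = 0): P = 2258.5/8 = 282.3125. Consumer surplus = ½ × (282.3125 - 129) × 1226.5 = 94018.890625.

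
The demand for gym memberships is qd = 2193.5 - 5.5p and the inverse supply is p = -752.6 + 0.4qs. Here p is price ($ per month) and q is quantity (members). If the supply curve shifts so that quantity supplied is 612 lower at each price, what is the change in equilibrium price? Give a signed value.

Δp = 76.5

In direct form, qs = 1881.5 + 2.5p.
Equating demand and supply, 2193.5 - 5.5p = 1881.5 + 2.5p gives 8p = 312, so p* = 39.
Plugging p* into demand: q* = 2193.5 - 5.5(39) = 1979.
After the shift, supply is qs = 1269.5 + 2.5p.
Re-solving, 8p = 924 gives p = 115.5 and q = 1558.25.
Δp = 115.5 - 39 = 76.5.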